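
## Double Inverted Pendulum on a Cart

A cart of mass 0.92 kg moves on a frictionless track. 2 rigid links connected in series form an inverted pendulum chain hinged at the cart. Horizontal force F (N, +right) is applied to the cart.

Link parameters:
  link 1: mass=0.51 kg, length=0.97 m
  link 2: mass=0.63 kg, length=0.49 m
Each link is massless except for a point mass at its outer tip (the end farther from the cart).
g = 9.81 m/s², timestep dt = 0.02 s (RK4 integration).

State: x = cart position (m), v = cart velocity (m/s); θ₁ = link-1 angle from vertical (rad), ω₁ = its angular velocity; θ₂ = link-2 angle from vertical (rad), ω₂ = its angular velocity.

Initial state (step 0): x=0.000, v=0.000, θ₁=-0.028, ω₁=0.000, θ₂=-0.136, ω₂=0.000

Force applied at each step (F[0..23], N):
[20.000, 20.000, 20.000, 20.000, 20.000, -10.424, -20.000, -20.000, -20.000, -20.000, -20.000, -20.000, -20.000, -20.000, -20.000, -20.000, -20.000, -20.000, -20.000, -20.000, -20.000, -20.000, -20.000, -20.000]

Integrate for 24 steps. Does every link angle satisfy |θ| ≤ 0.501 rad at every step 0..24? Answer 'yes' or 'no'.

apply F[0]=+20.000 → step 1: x=0.004, v=0.441, θ₁=-0.032, ω₁=-0.437, θ₂=-0.137, ω₂=-0.087
apply F[1]=+20.000 → step 2: x=0.018, v=0.884, θ₁=-0.046, ω₁=-0.879, θ₂=-0.139, ω₂=-0.164
apply F[2]=+20.000 → step 3: x=0.040, v=1.329, θ₁=-0.068, ω₁=-1.332, θ₂=-0.143, ω₂=-0.221
apply F[3]=+20.000 → step 4: x=0.071, v=1.775, θ₁=-0.099, ω₁=-1.798, θ₂=-0.148, ω₂=-0.253
apply F[4]=+20.000 → step 5: x=0.111, v=2.218, θ₁=-0.140, ω₁=-2.273, θ₂=-0.153, ω₂=-0.263
apply F[5]=-10.424 → step 6: x=0.153, v=2.018, θ₁=-0.183, ω₁=-2.103, θ₂=-0.159, ω₂=-0.259
apply F[6]=-20.000 → step 7: x=0.190, v=1.633, θ₁=-0.222, ω₁=-1.766, θ₂=-0.163, ω₂=-0.221
apply F[7]=-20.000 → step 8: x=0.219, v=1.264, θ₁=-0.254, ω₁=-1.465, θ₂=-0.167, ω₂=-0.145
apply F[8]=-20.000 → step 9: x=0.240, v=0.910, θ₁=-0.281, ω₁=-1.198, θ₂=-0.169, ω₂=-0.033
apply F[9]=-20.000 → step 10: x=0.255, v=0.567, θ₁=-0.302, ω₁=-0.958, θ₂=-0.168, ω₂=0.112
apply F[10]=-20.000 → step 11: x=0.263, v=0.234, θ₁=-0.319, ω₁=-0.741, θ₂=-0.164, ω₂=0.288
apply F[11]=-20.000 → step 12: x=0.264, v=-0.093, θ₁=-0.332, ω₁=-0.543, θ₂=-0.157, ω₂=0.492
apply F[12]=-20.000 → step 13: x=0.259, v=-0.415, θ₁=-0.341, ω₁=-0.359, θ₂=-0.144, ω₂=0.723
apply F[13]=-20.000 → step 14: x=0.248, v=-0.736, θ₁=-0.346, ω₁=-0.186, θ₂=-0.127, ω₂=0.980
apply F[14]=-20.000 → step 15: x=0.230, v=-1.057, θ₁=-0.349, ω₁=-0.018, θ₂=-0.105, ω₂=1.262
apply F[15]=-20.000 → step 16: x=0.206, v=-1.380, θ₁=-0.347, ω₁=0.147, θ₂=-0.077, ω₂=1.567
apply F[16]=-20.000 → step 17: x=0.175, v=-1.708, θ₁=-0.343, ω₁=0.314, θ₂=-0.042, ω₂=1.893
apply F[17]=-20.000 → step 18: x=0.137, v=-2.043, θ₁=-0.335, ω₁=0.488, θ₂=-0.001, ω₂=2.237
apply F[18]=-20.000 → step 19: x=0.093, v=-2.387, θ₁=-0.323, ω₁=0.676, θ₂=0.047, ω₂=2.594
apply F[19]=-20.000 → step 20: x=0.042, v=-2.742, θ₁=-0.307, ω₁=0.884, θ₂=0.103, ω₂=2.956
apply F[20]=-20.000 → step 21: x=-0.017, v=-3.108, θ₁=-0.287, ω₁=1.118, θ₂=0.166, ω₂=3.312
apply F[21]=-20.000 → step 22: x=-0.083, v=-3.489, θ₁=-0.262, ω₁=1.388, θ₂=0.235, ω₂=3.649
apply F[22]=-20.000 → step 23: x=-0.157, v=-3.883, θ₁=-0.232, ω₁=1.700, θ₂=0.311, ω₂=3.949
apply F[23]=-20.000 → step 24: x=-0.238, v=-4.292, θ₁=-0.194, ω₁=2.062, θ₂=0.393, ω₂=4.190
Max |angle| over trajectory = 0.393 rad; bound = 0.501 → within bound.

Answer: yes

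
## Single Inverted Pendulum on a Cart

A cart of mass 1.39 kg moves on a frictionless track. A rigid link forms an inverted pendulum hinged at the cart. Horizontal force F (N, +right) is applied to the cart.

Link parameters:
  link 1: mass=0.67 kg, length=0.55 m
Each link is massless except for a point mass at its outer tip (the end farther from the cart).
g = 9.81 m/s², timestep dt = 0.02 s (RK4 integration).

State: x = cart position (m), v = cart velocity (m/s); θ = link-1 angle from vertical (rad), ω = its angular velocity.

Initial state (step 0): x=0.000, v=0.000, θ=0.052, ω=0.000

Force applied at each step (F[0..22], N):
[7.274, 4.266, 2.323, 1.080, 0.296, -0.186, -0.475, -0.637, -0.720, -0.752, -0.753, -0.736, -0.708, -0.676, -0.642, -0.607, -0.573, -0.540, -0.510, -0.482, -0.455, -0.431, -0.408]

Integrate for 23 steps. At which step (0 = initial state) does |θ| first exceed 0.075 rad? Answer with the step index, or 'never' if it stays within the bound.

Answer: never

Derivation:
apply F[0]=+7.274 → step 1: x=0.001, v=0.100, θ=0.050, ω=-0.163
apply F[1]=+4.266 → step 2: x=0.004, v=0.156, θ=0.046, ω=-0.248
apply F[2]=+2.323 → step 3: x=0.007, v=0.186, θ=0.041, ω=-0.286
apply F[3]=+1.080 → step 4: x=0.011, v=0.198, θ=0.035, ω=-0.294
apply F[4]=+0.296 → step 5: x=0.015, v=0.199, θ=0.029, ω=-0.285
apply F[5]=-0.186 → step 6: x=0.019, v=0.194, θ=0.024, ω=-0.266
apply F[6]=-0.475 → step 7: x=0.022, v=0.185, θ=0.019, ω=-0.242
apply F[7]=-0.637 → step 8: x=0.026, v=0.174, θ=0.014, ω=-0.217
apply F[8]=-0.720 → step 9: x=0.029, v=0.163, θ=0.010, ω=-0.192
apply F[9]=-0.752 → step 10: x=0.033, v=0.151, θ=0.006, ω=-0.168
apply F[10]=-0.753 → step 11: x=0.035, v=0.140, θ=0.003, ω=-0.146
apply F[11]=-0.736 → step 12: x=0.038, v=0.129, θ=0.001, ω=-0.125
apply F[12]=-0.708 → step 13: x=0.041, v=0.119, θ=-0.002, ω=-0.107
apply F[13]=-0.676 → step 14: x=0.043, v=0.109, θ=-0.004, ω=-0.091
apply F[14]=-0.642 → step 15: x=0.045, v=0.101, θ=-0.005, ω=-0.076
apply F[15]=-0.607 → step 16: x=0.047, v=0.092, θ=-0.007, ω=-0.064
apply F[16]=-0.573 → step 17: x=0.049, v=0.085, θ=-0.008, ω=-0.053
apply F[17]=-0.540 → step 18: x=0.050, v=0.078, θ=-0.009, ω=-0.043
apply F[18]=-0.510 → step 19: x=0.052, v=0.071, θ=-0.010, ω=-0.034
apply F[19]=-0.482 → step 20: x=0.053, v=0.065, θ=-0.010, ω=-0.027
apply F[20]=-0.455 → step 21: x=0.054, v=0.060, θ=-0.011, ω=-0.021
apply F[21]=-0.431 → step 22: x=0.056, v=0.055, θ=-0.011, ω=-0.015
apply F[22]=-0.408 → step 23: x=0.057, v=0.050, θ=-0.011, ω=-0.010
max |θ| = 0.052 ≤ 0.075 over all 24 states.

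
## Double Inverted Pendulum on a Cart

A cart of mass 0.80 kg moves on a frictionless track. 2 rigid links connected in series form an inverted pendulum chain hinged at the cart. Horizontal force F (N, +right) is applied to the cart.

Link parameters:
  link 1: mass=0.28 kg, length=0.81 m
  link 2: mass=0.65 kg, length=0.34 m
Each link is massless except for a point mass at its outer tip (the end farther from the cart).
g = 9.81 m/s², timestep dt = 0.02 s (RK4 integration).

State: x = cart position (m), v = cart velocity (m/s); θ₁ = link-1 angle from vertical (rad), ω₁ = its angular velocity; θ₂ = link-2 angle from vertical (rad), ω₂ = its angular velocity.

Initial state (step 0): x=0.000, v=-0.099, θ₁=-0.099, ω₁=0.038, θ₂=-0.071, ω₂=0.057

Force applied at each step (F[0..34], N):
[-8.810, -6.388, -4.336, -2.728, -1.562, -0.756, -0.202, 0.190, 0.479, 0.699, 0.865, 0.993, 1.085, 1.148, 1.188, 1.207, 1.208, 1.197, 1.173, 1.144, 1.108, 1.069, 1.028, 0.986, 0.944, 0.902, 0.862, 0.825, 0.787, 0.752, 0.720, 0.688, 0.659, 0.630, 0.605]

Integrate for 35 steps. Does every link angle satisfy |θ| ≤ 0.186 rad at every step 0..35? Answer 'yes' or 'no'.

Answer: yes

Derivation:
apply F[0]=-8.810 → step 1: x=-0.004, v=-0.295, θ₁=-0.096, ω₁=0.238, θ₂=-0.069, ω₂=0.115
apply F[1]=-6.388 → step 2: x=-0.011, v=-0.432, θ₁=-0.090, ω₁=0.369, θ₂=-0.066, ω₂=0.166
apply F[2]=-4.336 → step 3: x=-0.021, v=-0.521, θ₁=-0.082, ω₁=0.445, θ₂=-0.063, ω₂=0.208
apply F[3]=-2.728 → step 4: x=-0.032, v=-0.571, θ₁=-0.073, ω₁=0.479, θ₂=-0.058, ω₂=0.241
apply F[4]=-1.562 → step 5: x=-0.043, v=-0.595, θ₁=-0.063, ω₁=0.485, θ₂=-0.053, ω₂=0.264
apply F[5]=-0.756 → step 6: x=-0.055, v=-0.601, θ₁=-0.054, ω₁=0.473, θ₂=-0.048, ω₂=0.279
apply F[6]=-0.202 → step 7: x=-0.067, v=-0.595, θ₁=-0.044, ω₁=0.452, θ₂=-0.042, ω₂=0.287
apply F[7]=+0.190 → step 8: x=-0.079, v=-0.581, θ₁=-0.036, ω₁=0.425, θ₂=-0.036, ω₂=0.288
apply F[8]=+0.479 → step 9: x=-0.090, v=-0.562, θ₁=-0.027, ω₁=0.395, θ₂=-0.031, ω₂=0.285
apply F[9]=+0.699 → step 10: x=-0.101, v=-0.540, θ₁=-0.020, ω₁=0.363, θ₂=-0.025, ω₂=0.277
apply F[10]=+0.865 → step 11: x=-0.112, v=-0.514, θ₁=-0.013, ω₁=0.331, θ₂=-0.019, ω₂=0.266
apply F[11]=+0.993 → step 12: x=-0.122, v=-0.487, θ₁=-0.007, ω₁=0.300, θ₂=-0.014, ω₂=0.253
apply F[12]=+1.085 → step 13: x=-0.131, v=-0.459, θ₁=-0.001, ω₁=0.269, θ₂=-0.009, ω₂=0.238
apply F[13]=+1.148 → step 14: x=-0.140, v=-0.431, θ₁=0.004, ω₁=0.239, θ₂=-0.005, ω₂=0.221
apply F[14]=+1.188 → step 15: x=-0.149, v=-0.403, θ₁=0.009, ω₁=0.211, θ₂=-0.000, ω₂=0.204
apply F[15]=+1.207 → step 16: x=-0.156, v=-0.375, θ₁=0.013, ω₁=0.184, θ₂=0.003, ω₂=0.186
apply F[16]=+1.208 → step 17: x=-0.164, v=-0.348, θ₁=0.016, ω₁=0.159, θ₂=0.007, ω₂=0.169
apply F[17]=+1.197 → step 18: x=-0.170, v=-0.322, θ₁=0.019, ω₁=0.137, θ₂=0.010, ω₂=0.152
apply F[18]=+1.173 → step 19: x=-0.177, v=-0.297, θ₁=0.021, ω₁=0.116, θ₂=0.013, ω₂=0.135
apply F[19]=+1.144 → step 20: x=-0.182, v=-0.274, θ₁=0.024, ω₁=0.097, θ₂=0.016, ω₂=0.120
apply F[20]=+1.108 → step 21: x=-0.188, v=-0.252, θ₁=0.025, ω₁=0.080, θ₂=0.018, ω₂=0.105
apply F[21]=+1.069 → step 22: x=-0.192, v=-0.231, θ₁=0.027, ω₁=0.065, θ₂=0.020, ω₂=0.091
apply F[22]=+1.028 → step 23: x=-0.197, v=-0.212, θ₁=0.028, ω₁=0.052, θ₂=0.021, ω₂=0.078
apply F[23]=+0.986 → step 24: x=-0.201, v=-0.194, θ₁=0.029, ω₁=0.040, θ₂=0.023, ω₂=0.065
apply F[24]=+0.944 → step 25: x=-0.205, v=-0.177, θ₁=0.030, ω₁=0.029, θ₂=0.024, ω₂=0.054
apply F[25]=+0.902 → step 26: x=-0.208, v=-0.161, θ₁=0.030, ω₁=0.020, θ₂=0.025, ω₂=0.044
apply F[26]=+0.862 → step 27: x=-0.211, v=-0.146, θ₁=0.030, ω₁=0.012, θ₂=0.026, ω₂=0.035
apply F[27]=+0.825 → step 28: x=-0.214, v=-0.133, θ₁=0.031, ω₁=0.005, θ₂=0.026, ω₂=0.027
apply F[28]=+0.787 → step 29: x=-0.216, v=-0.120, θ₁=0.031, ω₁=-0.001, θ₂=0.027, ω₂=0.019
apply F[29]=+0.752 → step 30: x=-0.219, v=-0.108, θ₁=0.031, ω₁=-0.006, θ₂=0.027, ω₂=0.013
apply F[30]=+0.720 → step 31: x=-0.221, v=-0.097, θ₁=0.030, ω₁=-0.011, θ₂=0.027, ω₂=0.007
apply F[31]=+0.688 → step 32: x=-0.222, v=-0.087, θ₁=0.030, ω₁=-0.015, θ₂=0.028, ω₂=0.001
apply F[32]=+0.659 → step 33: x=-0.224, v=-0.077, θ₁=0.030, ω₁=-0.018, θ₂=0.028, ω₂=-0.003
apply F[33]=+0.630 → step 34: x=-0.226, v=-0.068, θ₁=0.029, ω₁=-0.021, θ₂=0.027, ω₂=-0.007
apply F[34]=+0.605 → step 35: x=-0.227, v=-0.060, θ₁=0.029, ω₁=-0.023, θ₂=0.027, ω₂=-0.011
Max |angle| over trajectory = 0.099 rad; bound = 0.186 → within bound.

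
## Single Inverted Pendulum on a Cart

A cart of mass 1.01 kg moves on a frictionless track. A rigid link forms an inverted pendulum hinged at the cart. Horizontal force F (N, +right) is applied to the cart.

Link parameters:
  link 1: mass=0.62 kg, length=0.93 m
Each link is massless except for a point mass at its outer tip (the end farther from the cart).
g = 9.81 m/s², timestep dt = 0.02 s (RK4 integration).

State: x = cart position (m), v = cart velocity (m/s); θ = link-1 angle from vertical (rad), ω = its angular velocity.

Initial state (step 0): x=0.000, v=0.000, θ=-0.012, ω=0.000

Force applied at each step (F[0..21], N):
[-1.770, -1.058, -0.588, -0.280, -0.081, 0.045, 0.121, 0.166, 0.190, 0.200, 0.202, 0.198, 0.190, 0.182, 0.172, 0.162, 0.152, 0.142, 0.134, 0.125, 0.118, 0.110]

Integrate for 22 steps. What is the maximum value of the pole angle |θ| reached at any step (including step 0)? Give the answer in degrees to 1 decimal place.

Answer: 0.7°

Derivation:
apply F[0]=-1.770 → step 1: x=-0.000, v=-0.034, θ=-0.012, ω=0.034
apply F[1]=-1.058 → step 2: x=-0.001, v=-0.053, θ=-0.011, ω=0.052
apply F[2]=-0.588 → step 3: x=-0.002, v=-0.064, θ=-0.010, ω=0.061
apply F[3]=-0.280 → step 4: x=-0.004, v=-0.068, θ=-0.008, ω=0.064
apply F[4]=-0.081 → step 5: x=-0.005, v=-0.069, θ=-0.007, ω=0.063
apply F[5]=+0.045 → step 6: x=-0.006, v=-0.067, θ=-0.006, ω=0.060
apply F[6]=+0.121 → step 7: x=-0.008, v=-0.064, θ=-0.005, ω=0.056
apply F[7]=+0.166 → step 8: x=-0.009, v=-0.060, θ=-0.004, ω=0.051
apply F[8]=+0.190 → step 9: x=-0.010, v=-0.056, θ=-0.003, ω=0.046
apply F[9]=+0.200 → step 10: x=-0.011, v=-0.052, θ=-0.002, ω=0.041
apply F[10]=+0.202 → step 11: x=-0.012, v=-0.048, θ=-0.001, ω=0.036
apply F[11]=+0.198 → step 12: x=-0.013, v=-0.044, θ=-0.000, ω=0.031
apply F[12]=+0.190 → step 13: x=-0.014, v=-0.040, θ=0.000, ω=0.027
apply F[13]=+0.182 → step 14: x=-0.015, v=-0.036, θ=0.001, ω=0.024
apply F[14]=+0.172 → step 15: x=-0.015, v=-0.033, θ=0.001, ω=0.020
apply F[15]=+0.162 → step 16: x=-0.016, v=-0.030, θ=0.001, ω=0.017
apply F[16]=+0.152 → step 17: x=-0.017, v=-0.027, θ=0.002, ω=0.014
apply F[17]=+0.142 → step 18: x=-0.017, v=-0.025, θ=0.002, ω=0.012
apply F[18]=+0.134 → step 19: x=-0.018, v=-0.022, θ=0.002, ω=0.010
apply F[19]=+0.125 → step 20: x=-0.018, v=-0.020, θ=0.002, ω=0.008
apply F[20]=+0.118 → step 21: x=-0.018, v=-0.018, θ=0.003, ω=0.007
apply F[21]=+0.110 → step 22: x=-0.019, v=-0.016, θ=0.003, ω=0.005
Max |angle| over trajectory = 0.012 rad = 0.7°.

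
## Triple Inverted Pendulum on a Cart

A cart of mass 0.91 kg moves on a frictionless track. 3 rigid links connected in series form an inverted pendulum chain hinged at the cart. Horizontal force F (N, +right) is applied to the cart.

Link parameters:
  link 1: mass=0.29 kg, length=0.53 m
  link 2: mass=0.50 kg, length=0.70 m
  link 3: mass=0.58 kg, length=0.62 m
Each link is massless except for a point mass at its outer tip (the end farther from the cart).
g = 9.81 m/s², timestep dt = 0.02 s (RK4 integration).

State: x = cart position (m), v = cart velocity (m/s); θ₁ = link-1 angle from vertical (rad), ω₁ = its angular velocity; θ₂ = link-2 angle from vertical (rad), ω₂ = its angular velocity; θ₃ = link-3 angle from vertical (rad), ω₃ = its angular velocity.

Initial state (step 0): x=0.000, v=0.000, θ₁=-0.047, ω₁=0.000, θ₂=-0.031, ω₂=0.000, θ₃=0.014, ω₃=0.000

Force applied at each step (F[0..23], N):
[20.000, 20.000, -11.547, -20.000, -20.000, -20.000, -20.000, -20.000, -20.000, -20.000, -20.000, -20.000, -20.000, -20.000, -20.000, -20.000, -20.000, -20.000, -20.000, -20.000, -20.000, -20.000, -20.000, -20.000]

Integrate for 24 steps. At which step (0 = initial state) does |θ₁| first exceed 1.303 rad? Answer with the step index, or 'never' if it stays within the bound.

apply F[0]=+20.000 → step 1: x=0.005, v=0.452, θ₁=-0.056, ω₁=-0.893, θ₂=-0.031, ω₂=0.009, θ₃=0.014, ω₃=0.027
apply F[1]=+20.000 → step 2: x=0.018, v=0.906, θ₁=-0.083, ω₁=-1.810, θ₂=-0.031, ω₂=0.034, θ₃=0.015, ω₃=0.049
apply F[2]=-11.547 → step 3: x=0.034, v=0.680, θ₁=-0.116, ω₁=-1.514, θ₂=-0.029, ω₂=0.107, θ₃=0.016, ω₃=0.079
apply F[3]=-20.000 → step 4: x=0.044, v=0.284, θ₁=-0.141, ω₁=-0.975, θ₂=-0.026, ω₂=0.242, θ₃=0.018, ω₃=0.113
apply F[4]=-20.000 → step 5: x=0.045, v=-0.104, θ₁=-0.155, ω₁=-0.507, θ₂=-0.019, ω₂=0.421, θ₃=0.021, ω₃=0.146
apply F[5]=-20.000 → step 6: x=0.039, v=-0.489, θ₁=-0.161, ω₁=-0.082, θ₂=-0.009, ω₂=0.633, θ₃=0.024, ω₃=0.176
apply F[6]=-20.000 → step 7: x=0.026, v=-0.874, θ₁=-0.159, ω₁=0.328, θ₂=0.006, ω₂=0.866, θ₃=0.028, ω₃=0.197
apply F[7]=-20.000 → step 8: x=0.004, v=-1.263, θ₁=-0.148, ω₁=0.748, θ₂=0.026, ω₂=1.108, θ₃=0.032, ω₃=0.208
apply F[8]=-20.000 → step 9: x=-0.025, v=-1.661, θ₁=-0.129, ω₁=1.202, θ₂=0.051, ω₂=1.346, θ₃=0.036, ω₃=0.205
apply F[9]=-20.000 → step 10: x=-0.062, v=-2.070, θ₁=-0.100, ω₁=1.719, θ₂=0.080, ω₂=1.564, θ₃=0.040, ω₃=0.190
apply F[10]=-20.000 → step 11: x=-0.108, v=-2.492, θ₁=-0.059, ω₁=2.324, θ₂=0.113, ω₂=1.741, θ₃=0.044, ω₃=0.166
apply F[11]=-20.000 → step 12: x=-0.162, v=-2.927, θ₁=-0.006, ω₁=3.040, θ₂=0.149, ω₂=1.852, θ₃=0.047, ω₃=0.143
apply F[12]=-20.000 → step 13: x=-0.225, v=-3.367, θ₁=0.063, ω₁=3.870, θ₂=0.186, ω₂=1.871, θ₃=0.049, ω₃=0.141
apply F[13]=-20.000 → step 14: x=-0.296, v=-3.792, θ₁=0.149, ω₁=4.767, θ₂=0.223, ω₂=1.797, θ₃=0.053, ω₃=0.190
apply F[14]=-20.000 → step 15: x=-0.376, v=-4.172, θ₁=0.253, ω₁=5.596, θ₂=0.258, ω₂=1.686, θ₃=0.058, ω₃=0.321
apply F[15]=-20.000 → step 16: x=-0.463, v=-4.476, θ₁=0.371, ω₁=6.174, θ₂=0.291, ω₂=1.660, θ₃=0.066, ω₃=0.541
apply F[16]=-20.000 → step 17: x=-0.555, v=-4.701, θ₁=0.498, ω₁=6.415, θ₂=0.326, ω₂=1.819, θ₃=0.080, ω₃=0.817
apply F[17]=-20.000 → step 18: x=-0.650, v=-4.875, θ₁=0.626, ω₁=6.387, θ₂=0.365, ω₂=2.164, θ₃=0.099, ω₃=1.110
apply F[18]=-20.000 → step 19: x=-0.749, v=-5.019, θ₁=0.752, ω₁=6.192, θ₂=0.413, ω₂=2.642, θ₃=0.124, ω₃=1.404
apply F[19]=-20.000 → step 20: x=-0.851, v=-5.148, θ₁=0.873, ω₁=5.896, θ₂=0.471, ω₂=3.197, θ₃=0.155, ω₃=1.701
apply F[20]=-20.000 → step 21: x=-0.955, v=-5.266, θ₁=0.988, ω₁=5.521, θ₂=0.541, ω₂=3.789, θ₃=0.192, ω₃=2.016
apply F[21]=-20.000 → step 22: x=-1.062, v=-5.371, θ₁=1.094, ω₁=5.073, θ₂=0.623, ω₂=4.390, θ₃=0.236, ω₃=2.364
apply F[22]=-20.000 → step 23: x=-1.170, v=-5.460, θ₁=1.190, ω₁=4.552, θ₂=0.717, ω₂=4.977, θ₃=0.287, ω₃=2.765
apply F[23]=-20.000 → step 24: x=-1.280, v=-5.530, θ₁=1.275, ω₁=3.963, θ₂=0.822, ω₂=5.525, θ₃=0.347, ω₃=3.239
max |θ₁| = 1.275 ≤ 1.303 over all 25 states.

Answer: never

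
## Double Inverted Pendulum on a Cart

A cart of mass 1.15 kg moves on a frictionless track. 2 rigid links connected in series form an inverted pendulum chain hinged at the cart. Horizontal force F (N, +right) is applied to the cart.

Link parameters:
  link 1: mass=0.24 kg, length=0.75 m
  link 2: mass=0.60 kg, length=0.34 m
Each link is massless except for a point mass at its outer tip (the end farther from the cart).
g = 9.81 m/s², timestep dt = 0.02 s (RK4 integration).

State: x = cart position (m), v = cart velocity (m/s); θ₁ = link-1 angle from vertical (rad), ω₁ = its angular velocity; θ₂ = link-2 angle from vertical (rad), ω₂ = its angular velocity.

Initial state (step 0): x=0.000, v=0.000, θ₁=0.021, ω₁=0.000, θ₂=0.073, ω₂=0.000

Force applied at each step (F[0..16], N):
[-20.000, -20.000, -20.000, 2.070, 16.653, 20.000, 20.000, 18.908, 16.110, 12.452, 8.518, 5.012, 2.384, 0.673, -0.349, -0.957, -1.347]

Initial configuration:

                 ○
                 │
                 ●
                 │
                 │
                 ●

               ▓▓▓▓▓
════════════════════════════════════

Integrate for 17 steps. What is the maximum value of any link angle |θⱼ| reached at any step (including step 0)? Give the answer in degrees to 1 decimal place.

Answer: 8.0°

Derivation:
apply F[0]=-20.000 → step 1: x=-0.004, v=-0.351, θ₁=0.025, ω₁=0.442, θ₂=0.074, ω₂=0.097
apply F[1]=-20.000 → step 2: x=-0.014, v=-0.703, θ₁=0.039, ω₁=0.893, θ₂=0.077, ω₂=0.178
apply F[2]=-20.000 → step 3: x=-0.032, v=-1.056, θ₁=0.061, ω₁=1.361, θ₂=0.081, ω₂=0.226
apply F[3]=+2.070 → step 4: x=-0.052, v=-1.030, θ₁=0.088, ω₁=1.340, θ₂=0.086, ω₂=0.241
apply F[4]=+16.653 → step 5: x=-0.070, v=-0.755, θ₁=0.112, ω₁=1.011, θ₂=0.090, ω₂=0.215
apply F[5]=+20.000 → step 6: x=-0.082, v=-0.427, θ₁=0.128, ω₁=0.629, θ₂=0.094, ω₂=0.149
apply F[6]=+20.000 → step 7: x=-0.087, v=-0.101, θ₁=0.137, ω₁=0.263, θ₂=0.096, ω₂=0.058
apply F[7]=+18.908 → step 8: x=-0.086, v=0.204, θ₁=0.139, ω₁=-0.071, θ₂=0.096, ω₂=-0.044
apply F[8]=+16.110 → step 9: x=-0.080, v=0.461, θ₁=0.135, ω₁=-0.343, θ₂=0.094, ω₂=-0.142
apply F[9]=+12.452 → step 10: x=-0.069, v=0.657, θ₁=0.126, ω₁=-0.541, θ₂=0.091, ω₂=-0.227
apply F[10]=+8.518 → step 11: x=-0.054, v=0.787, θ₁=0.114, ω₁=-0.660, θ₂=0.085, ω₂=-0.294
apply F[11]=+5.012 → step 12: x=-0.038, v=0.859, θ₁=0.100, ω₁=-0.711, θ₂=0.079, ω₂=-0.344
apply F[12]=+2.384 → step 13: x=-0.020, v=0.888, θ₁=0.086, ω₁=-0.714, θ₂=0.072, ω₂=-0.378
apply F[13]=+0.673 → step 14: x=-0.002, v=0.889, θ₁=0.072, ω₁=-0.687, θ₂=0.064, ω₂=-0.400
apply F[14]=-0.349 → step 15: x=0.015, v=0.874, θ₁=0.059, ω₁=-0.647, θ₂=0.056, ω₂=-0.410
apply F[15]=-0.957 → step 16: x=0.032, v=0.850, θ₁=0.046, ω₁=-0.601, θ₂=0.048, ω₂=-0.412
apply F[16]=-1.347 → step 17: x=0.049, v=0.821, θ₁=0.035, ω₁=-0.554, θ₂=0.039, ω₂=-0.406
Max |angle| over trajectory = 0.139 rad = 8.0°.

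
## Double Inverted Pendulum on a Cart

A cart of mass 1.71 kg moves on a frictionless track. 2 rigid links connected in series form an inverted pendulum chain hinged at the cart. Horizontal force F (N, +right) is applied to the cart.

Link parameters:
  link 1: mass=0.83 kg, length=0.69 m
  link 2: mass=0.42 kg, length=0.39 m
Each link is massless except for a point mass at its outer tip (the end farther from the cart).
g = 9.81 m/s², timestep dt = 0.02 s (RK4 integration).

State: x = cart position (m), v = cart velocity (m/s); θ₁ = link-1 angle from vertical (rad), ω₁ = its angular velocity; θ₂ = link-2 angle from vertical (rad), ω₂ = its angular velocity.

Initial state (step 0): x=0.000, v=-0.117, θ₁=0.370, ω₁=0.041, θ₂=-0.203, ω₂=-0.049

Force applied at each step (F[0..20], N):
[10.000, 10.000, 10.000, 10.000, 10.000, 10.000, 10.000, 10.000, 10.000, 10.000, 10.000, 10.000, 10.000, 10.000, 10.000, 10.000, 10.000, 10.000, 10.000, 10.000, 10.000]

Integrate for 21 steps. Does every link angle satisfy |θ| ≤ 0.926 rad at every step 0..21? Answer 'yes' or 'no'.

Answer: no

Derivation:
apply F[0]=+10.000 → step 1: x=-0.002, v=-0.048, θ₁=0.372, ω₁=0.111, θ₂=-0.208, ω₂=-0.429
apply F[1]=+10.000 → step 2: x=-0.002, v=0.021, θ₁=0.374, ω₁=0.181, θ₂=-0.220, ω₂=-0.811
apply F[2]=+10.000 → step 3: x=-0.001, v=0.091, θ₁=0.379, ω₁=0.250, θ₂=-0.240, ω₂=-1.199
apply F[3]=+10.000 → step 4: x=0.002, v=0.161, θ₁=0.384, ω₁=0.317, θ₂=-0.268, ω₂=-1.593
apply F[4]=+10.000 → step 5: x=0.006, v=0.232, θ₁=0.391, ω₁=0.382, θ₂=-0.304, ω₂=-1.996
apply F[5]=+10.000 → step 6: x=0.011, v=0.303, θ₁=0.400, ω₁=0.442, θ₂=-0.348, ω₂=-2.406
apply F[6]=+10.000 → step 7: x=0.018, v=0.376, θ₁=0.409, ω₁=0.496, θ₂=-0.400, ω₂=-2.825
apply F[7]=+10.000 → step 8: x=0.026, v=0.449, θ₁=0.419, ω₁=0.540, θ₂=-0.461, ω₂=-3.251
apply F[8]=+10.000 → step 9: x=0.036, v=0.524, θ₁=0.431, ω₁=0.572, θ₂=-0.530, ω₂=-3.684
apply F[9]=+10.000 → step 10: x=0.047, v=0.599, θ₁=0.442, ω₁=0.589, θ₂=-0.609, ω₂=-4.124
apply F[10]=+10.000 → step 11: x=0.060, v=0.675, θ₁=0.454, ω₁=0.588, θ₂=-0.695, ω₂=-4.571
apply F[11]=+10.000 → step 12: x=0.074, v=0.751, θ₁=0.466, ω₁=0.566, θ₂=-0.791, ω₂=-5.029
apply F[12]=+10.000 → step 13: x=0.090, v=0.826, θ₁=0.476, ω₁=0.519, θ₂=-0.897, ω₂=-5.502
apply F[13]=+10.000 → step 14: x=0.107, v=0.899, θ₁=0.486, ω₁=0.445, θ₂=-1.012, ω₂=-5.995
apply F[14]=+10.000 → step 15: x=0.126, v=0.969, θ₁=0.494, ω₁=0.341, θ₂=-1.137, ω₂=-6.517
apply F[15]=+10.000 → step 16: x=0.146, v=1.035, θ₁=0.500, ω₁=0.205, θ₂=-1.273, ω₂=-7.076
apply F[16]=+10.000 → step 17: x=0.167, v=1.095, θ₁=0.502, ω₁=0.035, θ₂=-1.420, ω₂=-7.682
apply F[17]=+10.000 → step 18: x=0.189, v=1.146, θ₁=0.501, ω₁=-0.166, θ₂=-1.580, ω₂=-8.341
apply F[18]=+10.000 → step 19: x=0.213, v=1.185, θ₁=0.495, ω₁=-0.392, θ₂=-1.754, ω₂=-9.055
apply F[19]=+10.000 → step 20: x=0.237, v=1.208, θ₁=0.485, ω₁=-0.630, θ₂=-1.943, ω₂=-9.807
apply F[20]=+10.000 → step 21: x=0.261, v=1.213, θ₁=0.470, ω₁=-0.848, θ₂=-2.146, ω₂=-10.551
Max |angle| over trajectory = 2.146 rad; bound = 0.926 → exceeded.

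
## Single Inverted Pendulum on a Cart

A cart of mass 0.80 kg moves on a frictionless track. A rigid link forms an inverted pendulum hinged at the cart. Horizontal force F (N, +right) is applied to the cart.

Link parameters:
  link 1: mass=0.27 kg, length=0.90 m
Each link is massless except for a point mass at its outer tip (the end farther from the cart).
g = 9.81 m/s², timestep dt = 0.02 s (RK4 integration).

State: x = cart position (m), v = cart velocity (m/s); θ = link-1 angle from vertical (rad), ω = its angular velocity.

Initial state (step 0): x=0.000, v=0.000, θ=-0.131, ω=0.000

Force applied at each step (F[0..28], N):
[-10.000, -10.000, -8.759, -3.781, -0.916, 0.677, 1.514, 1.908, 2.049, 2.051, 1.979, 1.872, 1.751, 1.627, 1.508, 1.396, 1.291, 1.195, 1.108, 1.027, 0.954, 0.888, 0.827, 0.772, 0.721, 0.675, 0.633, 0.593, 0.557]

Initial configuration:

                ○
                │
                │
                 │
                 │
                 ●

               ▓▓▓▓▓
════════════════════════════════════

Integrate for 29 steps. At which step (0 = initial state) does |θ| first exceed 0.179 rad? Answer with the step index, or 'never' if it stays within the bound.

apply F[0]=-10.000 → step 1: x=-0.002, v=-0.240, θ=-0.129, ω=0.236
apply F[1]=-10.000 → step 2: x=-0.010, v=-0.481, θ=-0.122, ω=0.474
apply F[2]=-8.759 → step 3: x=-0.021, v=-0.691, θ=-0.110, ω=0.681
apply F[3]=-3.781 → step 4: x=-0.036, v=-0.779, θ=-0.096, ω=0.756
apply F[4]=-0.916 → step 5: x=-0.052, v=-0.796, θ=-0.081, ω=0.756
apply F[5]=+0.677 → step 6: x=-0.067, v=-0.775, θ=-0.066, ω=0.716
apply F[6]=+1.514 → step 7: x=-0.083, v=-0.734, θ=-0.052, ω=0.657
apply F[7]=+1.908 → step 8: x=-0.097, v=-0.683, θ=-0.040, ω=0.591
apply F[8]=+2.049 → step 9: x=-0.110, v=-0.630, θ=-0.028, ω=0.525
apply F[9]=+2.051 → step 10: x=-0.122, v=-0.577, θ=-0.019, ω=0.461
apply F[10]=+1.979 → step 11: x=-0.133, v=-0.526, θ=-0.010, ω=0.402
apply F[11]=+1.872 → step 12: x=-0.143, v=-0.479, θ=-0.002, ω=0.348
apply F[12]=+1.751 → step 13: x=-0.152, v=-0.435, θ=0.004, ω=0.300
apply F[13]=+1.627 → step 14: x=-0.160, v=-0.395, θ=0.010, ω=0.257
apply F[14]=+1.508 → step 15: x=-0.168, v=-0.358, θ=0.014, ω=0.218
apply F[15]=+1.396 → step 16: x=-0.175, v=-0.325, θ=0.018, ω=0.184
apply F[16]=+1.291 → step 17: x=-0.181, v=-0.294, θ=0.022, ω=0.154
apply F[17]=+1.195 → step 18: x=-0.187, v=-0.265, θ=0.025, ω=0.128
apply F[18]=+1.108 → step 19: x=-0.192, v=-0.239, θ=0.027, ω=0.104
apply F[19]=+1.027 → step 20: x=-0.196, v=-0.215, θ=0.029, ω=0.084
apply F[20]=+0.954 → step 21: x=-0.200, v=-0.194, θ=0.030, ω=0.066
apply F[21]=+0.888 → step 22: x=-0.204, v=-0.173, θ=0.031, ω=0.051
apply F[22]=+0.827 → step 23: x=-0.207, v=-0.155, θ=0.032, ω=0.037
apply F[23]=+0.772 → step 24: x=-0.210, v=-0.138, θ=0.033, ω=0.025
apply F[24]=+0.721 → step 25: x=-0.213, v=-0.122, θ=0.033, ω=0.015
apply F[25]=+0.675 → step 26: x=-0.215, v=-0.107, θ=0.034, ω=0.006
apply F[26]=+0.633 → step 27: x=-0.217, v=-0.094, θ=0.034, ω=-0.002
apply F[27]=+0.593 → step 28: x=-0.219, v=-0.081, θ=0.033, ω=-0.009
apply F[28]=+0.557 → step 29: x=-0.220, v=-0.069, θ=0.033, ω=-0.015
max |θ| = 0.131 ≤ 0.179 over all 30 states.

Answer: never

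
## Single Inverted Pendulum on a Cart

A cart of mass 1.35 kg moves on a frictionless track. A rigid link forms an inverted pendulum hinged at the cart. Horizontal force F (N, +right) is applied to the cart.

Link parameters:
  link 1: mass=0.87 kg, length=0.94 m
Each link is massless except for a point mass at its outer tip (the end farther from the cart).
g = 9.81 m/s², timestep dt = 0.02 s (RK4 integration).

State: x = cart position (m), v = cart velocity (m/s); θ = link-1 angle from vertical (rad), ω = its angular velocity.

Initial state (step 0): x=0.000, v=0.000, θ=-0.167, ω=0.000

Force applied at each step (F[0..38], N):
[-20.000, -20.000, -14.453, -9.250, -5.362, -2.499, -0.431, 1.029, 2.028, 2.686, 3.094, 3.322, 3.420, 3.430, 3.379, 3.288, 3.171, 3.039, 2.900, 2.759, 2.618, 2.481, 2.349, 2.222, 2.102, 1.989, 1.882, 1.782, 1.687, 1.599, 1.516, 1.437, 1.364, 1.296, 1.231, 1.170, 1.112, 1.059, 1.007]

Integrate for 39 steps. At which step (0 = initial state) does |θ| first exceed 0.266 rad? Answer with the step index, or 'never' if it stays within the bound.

Answer: never

Derivation:
apply F[0]=-20.000 → step 1: x=-0.003, v=-0.271, θ=-0.165, ω=0.250
apply F[1]=-20.000 → step 2: x=-0.011, v=-0.543, θ=-0.157, ω=0.502
apply F[2]=-14.453 → step 3: x=-0.024, v=-0.736, θ=-0.145, ω=0.673
apply F[3]=-9.250 → step 4: x=-0.040, v=-0.855, θ=-0.131, ω=0.770
apply F[4]=-5.362 → step 5: x=-0.057, v=-0.920, θ=-0.115, ω=0.813
apply F[5]=-2.499 → step 6: x=-0.076, v=-0.944, θ=-0.099, ω=0.816
apply F[6]=-0.431 → step 7: x=-0.095, v=-0.940, θ=-0.083, ω=0.793
apply F[7]=+1.029 → step 8: x=-0.113, v=-0.916, θ=-0.067, ω=0.752
apply F[8]=+2.028 → step 9: x=-0.131, v=-0.878, θ=-0.053, ω=0.700
apply F[9]=+2.686 → step 10: x=-0.148, v=-0.833, θ=-0.039, ω=0.642
apply F[10]=+3.094 → step 11: x=-0.165, v=-0.783, θ=-0.027, ω=0.582
apply F[11]=+3.322 → step 12: x=-0.180, v=-0.731, θ=-0.016, ω=0.522
apply F[12]=+3.420 → step 13: x=-0.194, v=-0.679, θ=-0.006, ω=0.465
apply F[13]=+3.430 → step 14: x=-0.207, v=-0.628, θ=0.003, ω=0.410
apply F[14]=+3.379 → step 15: x=-0.219, v=-0.579, θ=0.010, ω=0.359
apply F[15]=+3.288 → step 16: x=-0.230, v=-0.532, θ=0.017, ω=0.312
apply F[16]=+3.171 → step 17: x=-0.240, v=-0.488, θ=0.023, ω=0.269
apply F[17]=+3.039 → step 18: x=-0.250, v=-0.446, θ=0.028, ω=0.230
apply F[18]=+2.900 → step 19: x=-0.258, v=-0.407, θ=0.032, ω=0.194
apply F[19]=+2.759 → step 20: x=-0.266, v=-0.370, θ=0.036, ω=0.162
apply F[20]=+2.618 → step 21: x=-0.273, v=-0.336, θ=0.039, ω=0.134
apply F[21]=+2.481 → step 22: x=-0.279, v=-0.304, θ=0.041, ω=0.109
apply F[22]=+2.349 → step 23: x=-0.285, v=-0.275, θ=0.043, ω=0.086
apply F[23]=+2.222 → step 24: x=-0.290, v=-0.248, θ=0.044, ω=0.066
apply F[24]=+2.102 → step 25: x=-0.295, v=-0.222, θ=0.046, ω=0.048
apply F[25]=+1.989 → step 26: x=-0.299, v=-0.198, θ=0.046, ω=0.033
apply F[26]=+1.882 → step 27: x=-0.303, v=-0.177, θ=0.047, ω=0.019
apply F[27]=+1.782 → step 28: x=-0.306, v=-0.156, θ=0.047, ω=0.007
apply F[28]=+1.687 → step 29: x=-0.309, v=-0.137, θ=0.047, ω=-0.003
apply F[29]=+1.599 → step 30: x=-0.312, v=-0.119, θ=0.047, ω=-0.012
apply F[30]=+1.516 → step 31: x=-0.314, v=-0.103, θ=0.047, ω=-0.020
apply F[31]=+1.437 → step 32: x=-0.316, v=-0.087, θ=0.046, ω=-0.026
apply F[32]=+1.364 → step 33: x=-0.318, v=-0.073, θ=0.046, ω=-0.032
apply F[33]=+1.296 → step 34: x=-0.319, v=-0.060, θ=0.045, ω=-0.037
apply F[34]=+1.231 → step 35: x=-0.320, v=-0.047, θ=0.044, ω=-0.041
apply F[35]=+1.170 → step 36: x=-0.321, v=-0.035, θ=0.043, ω=-0.044
apply F[36]=+1.112 → step 37: x=-0.321, v=-0.024, θ=0.042, ω=-0.047
apply F[37]=+1.059 → step 38: x=-0.322, v=-0.014, θ=0.041, ω=-0.050
apply F[38]=+1.007 → step 39: x=-0.322, v=-0.004, θ=0.040, ω=-0.051
max |θ| = 0.167 ≤ 0.266 over all 40 states.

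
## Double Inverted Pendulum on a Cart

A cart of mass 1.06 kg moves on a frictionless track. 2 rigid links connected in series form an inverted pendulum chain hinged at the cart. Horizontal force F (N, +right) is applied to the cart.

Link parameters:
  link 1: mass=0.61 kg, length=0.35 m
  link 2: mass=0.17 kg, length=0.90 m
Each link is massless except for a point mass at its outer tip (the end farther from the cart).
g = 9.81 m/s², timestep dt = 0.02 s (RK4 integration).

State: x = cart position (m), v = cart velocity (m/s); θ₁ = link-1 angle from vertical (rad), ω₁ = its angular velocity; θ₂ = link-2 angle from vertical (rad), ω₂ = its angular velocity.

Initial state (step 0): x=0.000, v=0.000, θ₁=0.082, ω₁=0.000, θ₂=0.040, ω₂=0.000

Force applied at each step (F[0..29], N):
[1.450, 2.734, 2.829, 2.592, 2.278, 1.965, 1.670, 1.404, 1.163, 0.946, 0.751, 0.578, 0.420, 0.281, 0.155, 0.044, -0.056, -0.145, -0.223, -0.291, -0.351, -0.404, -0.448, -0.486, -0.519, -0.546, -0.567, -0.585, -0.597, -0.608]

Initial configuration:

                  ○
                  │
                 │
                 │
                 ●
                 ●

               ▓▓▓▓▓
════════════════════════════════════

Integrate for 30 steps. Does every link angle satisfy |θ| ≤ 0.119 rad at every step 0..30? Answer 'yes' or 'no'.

Answer: yes

Derivation:
apply F[0]=+1.450 → step 1: x=0.000, v=0.015, θ₁=0.082, ω₁=0.008, θ₂=0.040, ω₂=-0.012
apply F[1]=+2.734 → step 2: x=0.001, v=0.055, θ₁=0.082, ω₁=-0.052, θ₂=0.040, ω₂=-0.024
apply F[2]=+2.829 → step 3: x=0.002, v=0.097, θ₁=0.080, ω₁=-0.118, θ₂=0.039, ω₂=-0.035
apply F[3]=+2.592 → step 4: x=0.005, v=0.134, θ₁=0.077, ω₁=-0.175, θ₂=0.038, ω₂=-0.047
apply F[4]=+2.278 → step 5: x=0.008, v=0.166, θ₁=0.073, ω₁=-0.218, θ₂=0.037, ω₂=-0.057
apply F[5]=+1.965 → step 6: x=0.011, v=0.193, θ₁=0.068, ω₁=-0.249, θ₂=0.036, ω₂=-0.067
apply F[6]=+1.670 → step 7: x=0.015, v=0.215, θ₁=0.063, ω₁=-0.270, θ₂=0.034, ω₂=-0.075
apply F[7]=+1.404 → step 8: x=0.020, v=0.233, θ₁=0.058, ω₁=-0.283, θ₂=0.033, ω₂=-0.083
apply F[8]=+1.163 → step 9: x=0.025, v=0.247, θ₁=0.052, ω₁=-0.289, θ₂=0.031, ω₂=-0.089
apply F[9]=+0.946 → step 10: x=0.030, v=0.258, θ₁=0.046, ω₁=-0.289, θ₂=0.029, ω₂=-0.095
apply F[10]=+0.751 → step 11: x=0.035, v=0.265, θ₁=0.041, ω₁=-0.285, θ₂=0.027, ω₂=-0.099
apply F[11]=+0.578 → step 12: x=0.040, v=0.271, θ₁=0.035, ω₁=-0.277, θ₂=0.025, ω₂=-0.102
apply F[12]=+0.420 → step 13: x=0.046, v=0.274, θ₁=0.029, ω₁=-0.268, θ₂=0.023, ω₂=-0.104
apply F[13]=+0.281 → step 14: x=0.051, v=0.276, θ₁=0.024, ω₁=-0.256, θ₂=0.021, ω₂=-0.105
apply F[14]=+0.155 → step 15: x=0.057, v=0.275, θ₁=0.019, ω₁=-0.243, θ₂=0.019, ω₂=-0.106
apply F[15]=+0.044 → step 16: x=0.062, v=0.274, θ₁=0.015, ω₁=-0.229, θ₂=0.017, ω₂=-0.106
apply F[16]=-0.056 → step 17: x=0.068, v=0.271, θ₁=0.010, ω₁=-0.214, θ₂=0.015, ω₂=-0.105
apply F[17]=-0.145 → step 18: x=0.073, v=0.267, θ₁=0.006, ω₁=-0.200, θ₂=0.013, ω₂=-0.103
apply F[18]=-0.223 → step 19: x=0.078, v=0.262, θ₁=0.002, ω₁=-0.185, θ₂=0.011, ω₂=-0.101
apply F[19]=-0.291 → step 20: x=0.084, v=0.257, θ₁=-0.001, ω₁=-0.170, θ₂=0.009, ω₂=-0.098
apply F[20]=-0.351 → step 21: x=0.089, v=0.251, θ₁=-0.005, ω₁=-0.156, θ₂=0.007, ω₂=-0.095
apply F[21]=-0.404 → step 22: x=0.094, v=0.244, θ₁=-0.008, ω₁=-0.142, θ₂=0.005, ω₂=-0.092
apply F[22]=-0.448 → step 23: x=0.098, v=0.237, θ₁=-0.010, ω₁=-0.129, θ₂=0.003, ω₂=-0.088
apply F[23]=-0.486 → step 24: x=0.103, v=0.229, θ₁=-0.013, ω₁=-0.116, θ₂=0.001, ω₂=-0.085
apply F[24]=-0.519 → step 25: x=0.108, v=0.221, θ₁=-0.015, ω₁=-0.104, θ₂=-0.000, ω₂=-0.081
apply F[25]=-0.546 → step 26: x=0.112, v=0.213, θ₁=-0.017, ω₁=-0.092, θ₂=-0.002, ω₂=-0.076
apply F[26]=-0.567 → step 27: x=0.116, v=0.205, θ₁=-0.019, ω₁=-0.081, θ₂=-0.003, ω₂=-0.072
apply F[27]=-0.585 → step 28: x=0.120, v=0.197, θ₁=-0.020, ω₁=-0.071, θ₂=-0.005, ω₂=-0.068
apply F[28]=-0.597 → step 29: x=0.124, v=0.189, θ₁=-0.021, ω₁=-0.061, θ₂=-0.006, ω₂=-0.064
apply F[29]=-0.608 → step 30: x=0.128, v=0.180, θ₁=-0.023, ω₁=-0.052, θ₂=-0.007, ω₂=-0.059
Max |angle| over trajectory = 0.082 rad; bound = 0.119 → within bound.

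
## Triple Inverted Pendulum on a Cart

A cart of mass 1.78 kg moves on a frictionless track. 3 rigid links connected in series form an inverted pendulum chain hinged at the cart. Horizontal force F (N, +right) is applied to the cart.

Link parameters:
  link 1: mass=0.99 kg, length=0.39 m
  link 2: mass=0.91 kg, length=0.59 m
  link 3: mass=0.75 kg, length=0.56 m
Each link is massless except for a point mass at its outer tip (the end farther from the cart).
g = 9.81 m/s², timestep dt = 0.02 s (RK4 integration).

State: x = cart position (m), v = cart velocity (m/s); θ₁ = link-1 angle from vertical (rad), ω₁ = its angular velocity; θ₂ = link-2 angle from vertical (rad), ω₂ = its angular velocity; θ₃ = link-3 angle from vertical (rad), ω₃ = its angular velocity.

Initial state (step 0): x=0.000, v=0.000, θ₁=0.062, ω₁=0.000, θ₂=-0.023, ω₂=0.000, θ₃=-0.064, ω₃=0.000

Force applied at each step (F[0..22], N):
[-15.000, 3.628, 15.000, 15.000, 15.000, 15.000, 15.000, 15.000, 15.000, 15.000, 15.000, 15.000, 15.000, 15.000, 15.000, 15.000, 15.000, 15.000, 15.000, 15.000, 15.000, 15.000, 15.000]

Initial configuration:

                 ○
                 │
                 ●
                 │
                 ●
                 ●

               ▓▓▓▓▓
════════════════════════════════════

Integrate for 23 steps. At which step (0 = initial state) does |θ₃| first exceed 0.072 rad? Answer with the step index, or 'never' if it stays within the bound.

Answer: 6

Derivation:
apply F[0]=-15.000 → step 1: x=-0.002, v=-0.186, θ₁=0.068, ω₁=0.575, θ₂=-0.024, ω₂=-0.061, θ₃=-0.064, ω₃=-0.024
apply F[1]=+3.628 → step 2: x=-0.005, v=-0.166, θ₁=0.080, ω₁=0.641, θ₂=-0.026, ω₂=-0.135, θ₃=-0.065, ω₃=-0.049
apply F[2]=+15.000 → step 3: x=-0.007, v=-0.023, θ₁=0.090, ω₁=0.415, θ₂=-0.029, ω₂=-0.227, θ₃=-0.066, ω₃=-0.074
apply F[3]=+15.000 → step 4: x=-0.006, v=0.118, θ₁=0.097, ω₁=0.211, θ₂=-0.035, ω₂=-0.332, θ₃=-0.068, ω₃=-0.097
apply F[4]=+15.000 → step 5: x=-0.003, v=0.257, θ₁=0.099, ω₁=0.021, θ₂=-0.042, ω₂=-0.448, θ₃=-0.070, ω₃=-0.116
apply F[5]=+15.000 → step 6: x=0.004, v=0.396, θ₁=0.097, ω₁=-0.162, θ₂=-0.053, ω₂=-0.573, θ₃=-0.073, ω₃=-0.132
apply F[6]=+15.000 → step 7: x=0.013, v=0.537, θ₁=0.092, ω₁=-0.346, θ₂=-0.065, ω₂=-0.706, θ₃=-0.075, ω₃=-0.141
apply F[7]=+15.000 → step 8: x=0.025, v=0.680, θ₁=0.084, ω₁=-0.537, θ₂=-0.081, ω₂=-0.846, θ₃=-0.078, ω₃=-0.143
apply F[8]=+15.000 → step 9: x=0.041, v=0.827, θ₁=0.071, ω₁=-0.742, θ₂=-0.099, ω₂=-0.992, θ₃=-0.081, ω₃=-0.137
apply F[9]=+15.000 → step 10: x=0.059, v=0.978, θ₁=0.054, ω₁=-0.970, θ₂=-0.121, ω₂=-1.140, θ₃=-0.084, ω₃=-0.122
apply F[10]=+15.000 → step 11: x=0.080, v=1.135, θ₁=0.032, ω₁=-1.228, θ₂=-0.145, ω₂=-1.289, θ₃=-0.086, ω₃=-0.096
apply F[11]=+15.000 → step 12: x=0.104, v=1.299, θ₁=0.004, ω₁=-1.524, θ₂=-0.172, ω₂=-1.433, θ₃=-0.087, ω₃=-0.061
apply F[12]=+15.000 → step 13: x=0.132, v=1.470, θ₁=-0.029, ω₁=-1.868, θ₂=-0.202, ω₂=-1.568, θ₃=-0.088, ω₃=-0.018
apply F[13]=+15.000 → step 14: x=0.163, v=1.648, θ₁=-0.071, ω₁=-2.267, θ₂=-0.235, ω₂=-1.685, θ₃=-0.088, ω₃=0.030
apply F[14]=+15.000 → step 15: x=0.198, v=1.831, θ₁=-0.120, ω₁=-2.722, θ₂=-0.269, ω₂=-1.777, θ₃=-0.087, ω₃=0.076
apply F[15]=+15.000 → step 16: x=0.236, v=2.015, θ₁=-0.180, ω₁=-3.230, θ₂=-0.306, ω₂=-1.836, θ₃=-0.085, ω₃=0.111
apply F[16]=+15.000 → step 17: x=0.278, v=2.193, θ₁=-0.250, ω₁=-3.776, θ₂=-0.343, ω₂=-1.858, θ₃=-0.083, ω₃=0.123
apply F[17]=+15.000 → step 18: x=0.324, v=2.357, θ₁=-0.331, ω₁=-4.328, θ₂=-0.380, ω₂=-1.845, θ₃=-0.080, ω₃=0.100
apply F[18]=+15.000 → step 19: x=0.372, v=2.495, θ₁=-0.423, ω₁=-4.849, θ₂=-0.416, ω₂=-1.813, θ₃=-0.079, ω₃=0.031
apply F[19]=+15.000 → step 20: x=0.423, v=2.601, θ₁=-0.525, ω₁=-5.302, θ₂=-0.452, ω₂=-1.783, θ₃=-0.079, ω₃=-0.085
apply F[20]=+15.000 → step 21: x=0.476, v=2.671, θ₁=-0.634, ω₁=-5.667, θ₂=-0.488, ω₂=-1.780, θ₃=-0.083, ω₃=-0.244
apply F[21]=+15.000 → step 22: x=0.530, v=2.707, θ₁=-0.751, ω₁=-5.946, θ₂=-0.524, ω₂=-1.822, θ₃=-0.089, ω₃=-0.435
apply F[22]=+15.000 → step 23: x=0.584, v=2.714, θ₁=-0.872, ω₁=-6.151, θ₂=-0.561, ω₂=-1.919, θ₃=-0.100, ω₃=-0.648
|θ₃| = 0.073 > 0.072 first at step 6.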